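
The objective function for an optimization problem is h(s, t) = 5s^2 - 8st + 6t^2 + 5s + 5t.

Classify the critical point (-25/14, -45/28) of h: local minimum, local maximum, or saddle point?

local minimum

The Hessian of h is constant: H = [[10, -8], [-8, 12]].
det(H) = 10·12 − (-8)² = 56.
det(H) > 0 and tr(H) = 22 > 0, so H is positive definite and the point is a local minimum.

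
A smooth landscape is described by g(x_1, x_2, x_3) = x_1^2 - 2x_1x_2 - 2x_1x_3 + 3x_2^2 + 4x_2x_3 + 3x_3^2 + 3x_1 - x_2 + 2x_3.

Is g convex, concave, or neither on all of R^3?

g is quadratic, so its Hessian is the constant matrix H = [[2, -2, -2], [-2, 6, 4], [-2, 4, 6]].
Leading principal minors: 2, 8, 24.
All positive ⇒ H ≻ 0 ⇒ convex.

convex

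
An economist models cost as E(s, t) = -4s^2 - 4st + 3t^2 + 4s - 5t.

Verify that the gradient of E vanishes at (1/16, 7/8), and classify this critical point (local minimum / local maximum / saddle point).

saddle point

∇E = (-8s - 4t + 4, -4s + 6t - 5); substituting (1/16, 7/8) gives ∇E = (0, 0), so (1/16, 7/8) is indeed a critical point.
The Hessian of E is constant: H = [[-8, -4], [-4, 6]].
det(H) = (-8)·6 − (-4)² = -64.
Since det(H) < 0, H is indefinite and the critical point is a saddle point.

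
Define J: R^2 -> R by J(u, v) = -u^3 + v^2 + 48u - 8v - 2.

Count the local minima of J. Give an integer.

1

J separates as a function of u plus a function of v, so ∇J=0 decouples.
∂J/∂u = -3(u - 4)(u + 4) = 0 at u ∈ {-4, 4}; ∂J/∂v = 2(v - 4) = 0 at v ∈ {4}.
The Hessian is diagonal: diag(J_uu, J_vv). Second derivatives: J_uu(-4)=24, J_uu(4)=-24; J_vv(4)=2.
Local minima occur where both diagonal entries positive: (-4, 4). Count: 1.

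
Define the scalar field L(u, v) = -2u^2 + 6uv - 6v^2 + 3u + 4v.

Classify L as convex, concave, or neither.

concave

L is quadratic, so its Hessian is the constant matrix H = [[-4, 6], [6, -12]].
det(H) = 12, tr(H) = -16.
det(H) > 0 and tr(H) < 0, so H is negative definite everywhere: concave.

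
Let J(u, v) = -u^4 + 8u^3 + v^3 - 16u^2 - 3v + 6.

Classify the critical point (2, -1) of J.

saddle point

The mixed partial ∂²J/∂u∂v is 0, so the Hessian at any point is diag(J_uu, J_vv) = diag(4(-3u^2 + 12u - 8), 6v).
At (2, -1): H = diag(16, -6).
The eigenvalues have opposite signs, so H is indefinite: a saddle point.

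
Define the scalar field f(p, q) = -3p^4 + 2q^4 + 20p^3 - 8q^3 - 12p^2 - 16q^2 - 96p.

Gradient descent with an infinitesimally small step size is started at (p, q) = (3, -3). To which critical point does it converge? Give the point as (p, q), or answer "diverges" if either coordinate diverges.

(2, -1)

f is separable, so gradient descent decouples: p follows -∂f/∂p, q follows -∂f/∂q.
∂f/∂p = -12(p - 4)(p - 2)(p + 1); at p=3 this is 48, so p decreases.
∂f/∂q = 8q(q - 4)(q + 1); at q=-3 this is -336, so q increases.
p converges to its nearest critical value 2 (a local min of the p-part); q converges to -1. The iterate converges to (2, -1).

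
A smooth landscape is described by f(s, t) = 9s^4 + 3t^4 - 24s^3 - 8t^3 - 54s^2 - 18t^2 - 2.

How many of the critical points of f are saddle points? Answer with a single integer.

4

f separates as a function of s plus a function of t, so ∇f=0 decouples.
∂f/∂s = 36s(s - 3)(s + 1) = 0 at s ∈ {-1, 0, 3}; ∂f/∂t = 12t(t - 3)(t + 1) = 0 at t ∈ {-1, 0, 3}.
The Hessian is diagonal: diag(f_ss, f_tt). Second derivatives: f_ss(-1)=144, f_ss(0)=-108, f_ss(3)=432; f_tt(-1)=48, f_tt(0)=-36, f_tt(3)=144.
Saddle points occur where the two diagonal entries have opposite signs: (-1, 0), (0, -1), (0, 3), (3, 0). Count: 4.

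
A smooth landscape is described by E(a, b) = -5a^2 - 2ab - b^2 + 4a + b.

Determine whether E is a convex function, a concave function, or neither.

E is quadratic, so its Hessian is the constant matrix H = [[-10, -2], [-2, -2]].
det(H) = 16, tr(H) = -12.
det(H) > 0 and tr(H) < 0, so H is negative definite everywhere: concave.

concave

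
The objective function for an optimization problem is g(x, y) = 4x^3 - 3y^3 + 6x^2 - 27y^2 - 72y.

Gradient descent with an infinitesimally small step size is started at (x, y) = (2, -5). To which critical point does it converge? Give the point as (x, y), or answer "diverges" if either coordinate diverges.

(0, -4)

g is separable, so gradient descent decouples: x follows -∂g/∂x, y follows -∂g/∂y.
∂g/∂x = 12x(x + 1); at x=2 this is 72, so x decreases.
∂g/∂y = -9(y + 2)(y + 4); at y=-5 this is -27, so y increases.
x converges to its nearest critical value 0 (a local min of the x-part); y converges to -4. The iterate converges to (0, -4).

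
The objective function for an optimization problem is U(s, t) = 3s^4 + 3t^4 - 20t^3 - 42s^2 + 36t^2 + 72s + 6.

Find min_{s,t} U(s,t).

-345

U(s,t) separates as P(s) + Q(t) + 6, so its minimum is min P + min Q + 6.
P'(s) = 12(s - 2)(s - 1)(s + 3) vanishes at s ∈ {-3, 1, 2}; Q'(t) = 12t(t - 3)(t - 2) vanishes at t ∈ {0, 2, 3}.
Local minima of P (where P''>0): P(-3)=-351, P(2)=24. Local minima of Q: Q(0)=0, Q(3)=27.
So the global minimum of U is P(-3) + Q(0) + 6 = -351 + 0 + 6 = -345, attained at (-3, 0).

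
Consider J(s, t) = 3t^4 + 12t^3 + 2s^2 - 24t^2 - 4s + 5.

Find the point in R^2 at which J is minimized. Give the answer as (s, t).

J(s,t) separates as P(s) + Q(t) + 5, so its minimum is min P + min Q + 5.
P'(s) = 4s - 4 vanishes at s ∈ {1}; Q'(t) = 12t(t - 1)(t + 4) vanishes at t ∈ {-4, 0, 1}.
Local minima of P (where P''>0): P(1)=-2. Local minima of Q: Q(-4)=-384, Q(1)=-9.
So the global minimum of J is P(1) + Q(-4) + 5 = -2 − 384 + 5 = -381, attained at (1, -4).

(1, -4)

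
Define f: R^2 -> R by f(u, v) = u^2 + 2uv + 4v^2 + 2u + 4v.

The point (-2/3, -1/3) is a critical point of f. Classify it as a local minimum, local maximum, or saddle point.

The Hessian of f is constant: H = [[2, 2], [2, 8]].
det(H) = 2·8 − 2² = 12.
det(H) > 0 and tr(H) = 10 > 0, so H is positive definite and the point is a local minimum.

local minimum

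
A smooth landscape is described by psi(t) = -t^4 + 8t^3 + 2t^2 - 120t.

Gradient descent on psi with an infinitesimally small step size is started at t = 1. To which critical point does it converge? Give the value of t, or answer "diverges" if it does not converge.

3

psi'(t) = -4(t - 5)(t - 3)(t + 2), so psi'(1) = -96.
Gradient descent moves in the -psi' direction, i.e. t is increasing.
The nearest critical point in that direction is t = 3, where psi'' = 40 > 0 (a local minimum). The iterate converges there.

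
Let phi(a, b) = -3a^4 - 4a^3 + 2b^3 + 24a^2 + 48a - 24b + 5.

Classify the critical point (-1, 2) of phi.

The mixed partial ∂²phi/∂a∂b is 0, so the Hessian at any point is diag(phi_aa, phi_bb) = diag(12(-3a^2 - 2a + 4), 12b).
At (-1, 2): H = diag(36, 24).
Both eigenvalues are positive, so H is positive definite: a local minimum.

local minimum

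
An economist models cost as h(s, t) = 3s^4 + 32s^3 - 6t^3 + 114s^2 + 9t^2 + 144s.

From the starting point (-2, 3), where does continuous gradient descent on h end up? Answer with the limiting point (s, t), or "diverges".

h is separable, so gradient descent decouples: s follows -∂h/∂s, t follows -∂h/∂t.
∂h/∂s = 12(s + 1)(s + 3)(s + 4); at s=-2 this is -24, so s increases.
∂h/∂t = -18t(t - 1); at t=3 this is -108, so t increases.
The t-coordinate has no critical point in that direction and runs off to infinity.

diverges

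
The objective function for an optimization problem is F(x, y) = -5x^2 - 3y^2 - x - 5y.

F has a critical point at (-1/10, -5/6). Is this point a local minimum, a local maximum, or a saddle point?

local maximum

The Hessian of F is constant: H = [[-10, 0], [0, -6]].
det(H) = (-10)·(-6) − 0² = 60.
det(H) > 0 and tr(H) = -16 < 0, so H is negative definite and the point is a local maximum.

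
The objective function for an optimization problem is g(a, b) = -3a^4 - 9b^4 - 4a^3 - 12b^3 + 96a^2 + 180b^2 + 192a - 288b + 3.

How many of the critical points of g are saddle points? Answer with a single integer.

4

g separates as a function of a plus a function of b, so ∇g=0 decouples.
∂g/∂a = -12(a - 4)(a + 1)(a + 4) = 0 at a ∈ {-4, -1, 4}; ∂g/∂b = -36(b - 2)(b - 1)(b + 4) = 0 at b ∈ {-4, 1, 2}.
The Hessian is diagonal: diag(g_aa, g_bb). Second derivatives: g_aa(-4)=-288, g_aa(-1)=180, g_aa(4)=-480; g_bb(-4)=-1080, g_bb(1)=180, g_bb(2)=-216.
Saddle points occur where the two diagonal entries have opposite signs: (-4, 1), (-1, -4), (-1, 2), (4, 1). Count: 4.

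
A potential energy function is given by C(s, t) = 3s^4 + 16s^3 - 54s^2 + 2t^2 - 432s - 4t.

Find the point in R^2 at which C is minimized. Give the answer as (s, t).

C(s,t) separates as P(s) + Q(t), so its minimum is min P + min Q.
P'(s) = 12(s - 3)(s + 3)(s + 4) vanishes at s ∈ {-4, -3, 3}; Q'(t) = 4(t - 1) vanishes at t ∈ {1}.
Local minima of P (where P''>0): P(-4)=608, P(3)=-1107. Local minima of Q: Q(1)=-2.
So the global minimum of C is P(3) + Q(1) = -1107 − 2 = -1109, attained at (3, 1).

(3, 1)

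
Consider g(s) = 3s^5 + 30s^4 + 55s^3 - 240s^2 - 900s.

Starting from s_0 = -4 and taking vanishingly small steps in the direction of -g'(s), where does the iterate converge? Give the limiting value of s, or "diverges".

g'(s) = 15(s - 2)(s + 2)(s + 3)(s + 5), so g'(-4) = -180.
Gradient descent moves in the -g' direction, i.e. s is increasing.
The nearest critical point in that direction is s = -3, where g'' = 150 > 0 (a local minimum). The iterate converges there.

-3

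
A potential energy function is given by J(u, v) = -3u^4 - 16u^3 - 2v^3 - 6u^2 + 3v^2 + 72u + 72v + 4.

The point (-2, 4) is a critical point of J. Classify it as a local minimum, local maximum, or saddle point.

saddle point

The mixed partial ∂²J/∂u∂v is 0, so the Hessian at any point is diag(J_uu, J_vv) = diag(-12(3u^2 + 8u + 1), 6(-2v + 1)).
At (-2, 4): H = diag(36, -42).
The eigenvalues have opposite signs, so H is indefinite: a saddle point.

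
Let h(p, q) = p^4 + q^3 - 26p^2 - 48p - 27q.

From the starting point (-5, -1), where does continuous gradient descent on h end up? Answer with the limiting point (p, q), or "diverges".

h is separable, so gradient descent decouples: p follows -∂h/∂p, q follows -∂h/∂q.
∂h/∂p = 4(p - 4)(p + 1)(p + 3); at p=-5 this is -288, so p increases.
∂h/∂q = 3(q - 3)(q + 3); at q=-1 this is -24, so q increases.
p converges to its nearest critical value -3 (a local min of the p-part); q converges to 3. The iterate converges to (-3, 3).

(-3, 3)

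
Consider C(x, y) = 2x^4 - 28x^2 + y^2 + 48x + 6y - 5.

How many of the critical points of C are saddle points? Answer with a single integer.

1

C separates as a function of x plus a function of y, so ∇C=0 decouples.
∂C/∂x = 8(x - 2)(x - 1)(x + 3) = 0 at x ∈ {-3, 1, 2}; ∂C/∂y = 2(y + 3) = 0 at y ∈ {-3}.
The Hessian is diagonal: diag(C_xx, C_yy). Second derivatives: C_xx(-3)=160, C_xx(1)=-32, C_xx(2)=40; C_yy(-3)=2.
Saddle points occur where the two diagonal entries have opposite signs: (1, -3). Count: 1.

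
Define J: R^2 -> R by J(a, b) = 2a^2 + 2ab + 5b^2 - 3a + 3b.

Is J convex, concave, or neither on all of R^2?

convex

J is quadratic, so its Hessian is the constant matrix H = [[4, 2], [2, 10]].
det(H) = 36, tr(H) = 14.
det(H) > 0 and tr(H) > 0, so H is positive definite everywhere: convex.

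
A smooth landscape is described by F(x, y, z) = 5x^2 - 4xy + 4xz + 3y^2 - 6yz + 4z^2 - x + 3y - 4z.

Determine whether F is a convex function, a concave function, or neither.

convex

F is quadratic, so its Hessian is the constant matrix H = [[10, -4, 4], [-4, 6, -6], [4, -6, 8]].
Leading principal minors: 10, 44, 88.
All positive ⇒ H ≻ 0 ⇒ convex.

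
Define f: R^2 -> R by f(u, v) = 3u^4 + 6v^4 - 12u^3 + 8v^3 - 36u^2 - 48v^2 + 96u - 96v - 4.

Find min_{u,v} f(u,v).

f(u,v) separates as P(u) + Q(v) − 4, so its minimum is min P + min Q − 4.
P'(u) = 12(u - 4)(u - 1)(u + 2) vanishes at u ∈ {-2, 1, 4}; Q'(v) = 24(v - 2)(v + 1)(v + 2) vanishes at v ∈ {-2, -1, 2}.
Local minima of P (where P''>0): P(-2)=-192, P(4)=-192. Local minima of Q: Q(-2)=32, Q(2)=-224.
So the global minimum of f is P(-2) + Q(2) − 4 = -192 − 224 − 4 = -420, attained at (-2, 2).

-420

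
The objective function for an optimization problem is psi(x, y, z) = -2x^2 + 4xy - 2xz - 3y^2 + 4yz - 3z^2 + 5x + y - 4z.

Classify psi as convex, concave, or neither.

psi is quadratic, so its Hessian is the constant matrix H = [[-4, 4, -2], [4, -6, 4], [-2, 4, -6]].
Leading principal minors: -4, 8, -24.
Signs alternate −, +, − ⇒ H ≺ 0 ⇒ concave.

concave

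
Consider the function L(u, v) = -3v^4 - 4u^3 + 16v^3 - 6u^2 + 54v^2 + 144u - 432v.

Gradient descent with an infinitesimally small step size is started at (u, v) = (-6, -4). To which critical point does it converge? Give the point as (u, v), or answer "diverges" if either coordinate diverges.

L is separable, so gradient descent decouples: u follows -∂L/∂u, v follows -∂L/∂v.
∂L/∂u = -12(u - 3)(u + 4); at u=-6 this is -216, so u increases.
∂L/∂v = -12(v - 4)(v - 3)(v + 3); at v=-4 this is 672, so v decreases.
The v-coordinate has no critical point in that direction and runs off to infinity.

diverges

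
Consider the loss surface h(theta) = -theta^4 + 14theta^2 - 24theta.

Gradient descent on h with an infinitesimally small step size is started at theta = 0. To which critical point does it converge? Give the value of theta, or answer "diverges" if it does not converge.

1

h'(theta) = -4(theta - 2)(theta - 1)(theta + 3), so h'(0) = -24.
Gradient descent moves in the -h' direction, i.e. theta is increasing.
The nearest critical point in that direction is theta = 1, where h'' = 16 > 0 (a local minimum). The iterate converges there.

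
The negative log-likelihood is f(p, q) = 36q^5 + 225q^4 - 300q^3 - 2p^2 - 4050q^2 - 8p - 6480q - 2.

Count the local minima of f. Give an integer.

f separates as a function of p plus a function of q, so ∇f=0 decouples.
∂f/∂p = -4(p + 2) = 0 at p ∈ {-2}; ∂f/∂q = 180(q - 3)(q + 1)(q + 3)(q + 4) = 0 at q ∈ {-4, -3, -1, 3}.
The Hessian is diagonal: diag(f_pp, f_qq). Second derivatives: f_pp(-2)=-4; f_qq(-4)=-3780, f_qq(-3)=2160, f_qq(-1)=-4320, f_qq(3)=30240.
Local minima occur where both diagonal entries positive: none. Count: 0.

0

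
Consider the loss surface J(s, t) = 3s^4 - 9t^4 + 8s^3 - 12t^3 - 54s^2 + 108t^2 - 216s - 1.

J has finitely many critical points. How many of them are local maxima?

J separates as a function of s plus a function of t, so ∇J=0 decouples.
∂J/∂s = 12(s - 3)(s + 2)(s + 3) = 0 at s ∈ {-3, -2, 3}; ∂J/∂t = -36t(t - 2)(t + 3) = 0 at t ∈ {-3, 0, 2}.
The Hessian is diagonal: diag(J_ss, J_tt). Second derivatives: J_ss(-3)=72, J_ss(-2)=-60, J_ss(3)=360; J_tt(-3)=-540, J_tt(0)=216, J_tt(2)=-360.
Local maxima occur where both diagonal entries negative: (-2, -3), (-2, 2). Count: 2.

2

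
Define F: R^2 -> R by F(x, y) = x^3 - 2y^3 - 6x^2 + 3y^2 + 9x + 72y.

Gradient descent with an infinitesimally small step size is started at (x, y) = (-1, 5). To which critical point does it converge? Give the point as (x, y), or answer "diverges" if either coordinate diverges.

F is separable, so gradient descent decouples: x follows -∂F/∂x, y follows -∂F/∂y.
∂F/∂x = 3(x - 3)(x - 1); at x=-1 this is 24, so x decreases.
∂F/∂y = -6(y - 4)(y + 3); at y=5 this is -48, so y increases.
The x-coordinate has no critical point in that direction and runs off to infinity.

diverges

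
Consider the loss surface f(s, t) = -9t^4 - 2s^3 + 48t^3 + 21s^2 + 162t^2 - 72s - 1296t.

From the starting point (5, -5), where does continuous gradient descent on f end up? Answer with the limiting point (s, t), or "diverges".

diverges

f is separable, so gradient descent decouples: s follows -∂f/∂s, t follows -∂f/∂t.
∂f/∂s = -6(s - 4)(s - 3); at s=5 this is -12, so s increases.
∂f/∂t = -36(t - 4)(t - 3)(t + 3); at t=-5 this is 5184, so t decreases.
The s-coordinate has no critical point in that direction and runs off to infinity.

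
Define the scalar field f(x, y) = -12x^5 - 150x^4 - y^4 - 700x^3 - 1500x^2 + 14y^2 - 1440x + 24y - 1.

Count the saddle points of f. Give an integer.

6

f separates as a function of x plus a function of y, so ∇f=0 decouples.
∂f/∂x = -60(x + 1)(x + 2)(x + 3)(x + 4) = 0 at x ∈ {-4, -3, -2, -1}; ∂f/∂y = -4(y - 3)(y + 1)(y + 2) = 0 at y ∈ {-2, -1, 3}.
The Hessian is diagonal: diag(f_xx, f_yy). Second derivatives: f_xx(-4)=360, f_xx(-3)=-120, f_xx(-2)=120, f_xx(-1)=-360; f_yy(-2)=-20, f_yy(-1)=16, f_yy(3)=-80.
Saddle points occur where the two diagonal entries have opposite signs: (-4, -2), (-4, 3), (-3, -1), (-2, -2), (-2, 3), (-1, -1). Count: 6.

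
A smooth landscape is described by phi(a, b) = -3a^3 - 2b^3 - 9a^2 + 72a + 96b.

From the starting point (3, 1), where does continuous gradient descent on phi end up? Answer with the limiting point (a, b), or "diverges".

diverges

phi is separable, so gradient descent decouples: a follows -∂phi/∂a, b follows -∂phi/∂b.
∂phi/∂a = -9(a - 2)(a + 4); at a=3 this is -63, so a increases.
∂phi/∂b = -6(b - 4)(b + 4); at b=1 this is 90, so b decreases.
The a-coordinate has no critical point in that direction and runs off to infinity.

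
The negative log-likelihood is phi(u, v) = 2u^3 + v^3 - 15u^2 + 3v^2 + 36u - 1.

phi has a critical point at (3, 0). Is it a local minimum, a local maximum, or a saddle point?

The mixed partial ∂²phi/∂u∂v is 0, so the Hessian at any point is diag(phi_uu, phi_vv) = diag(6(2u - 5), 6(v + 1)).
At (3, 0): H = diag(6, 6).
Both eigenvalues are positive, so H is positive definite: a local minimum.

local minimum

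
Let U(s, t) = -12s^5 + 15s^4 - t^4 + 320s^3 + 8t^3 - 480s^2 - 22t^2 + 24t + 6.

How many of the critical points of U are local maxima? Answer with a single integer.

4

U separates as a function of s plus a function of t, so ∇U=0 decouples.
∂U/∂s = -60s(s - 4)(s - 1)(s + 4) = 0 at s ∈ {-4, 0, 1, 4}; ∂U/∂t = -4(t - 3)(t - 2)(t - 1) = 0 at t ∈ {1, 2, 3}.
The Hessian is diagonal: diag(U_ss, U_tt). Second derivatives: U_ss(-4)=9600, U_ss(0)=-960, U_ss(1)=900, U_ss(4)=-5760; U_tt(1)=-8, U_tt(2)=4, U_tt(3)=-8.
Local maxima occur where both diagonal entries negative: (0, 1), (0, 3), (4, 1), (4, 3). Count: 4.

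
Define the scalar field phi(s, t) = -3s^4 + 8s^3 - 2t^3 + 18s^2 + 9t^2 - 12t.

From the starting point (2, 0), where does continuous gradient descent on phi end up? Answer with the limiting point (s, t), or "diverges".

(0, 1)

phi is separable, so gradient descent decouples: s follows -∂phi/∂s, t follows -∂phi/∂t.
∂phi/∂s = -12s(s - 3)(s + 1); at s=2 this is 72, so s decreases.
∂phi/∂t = -6(t - 2)(t - 1); at t=0 this is -12, so t increases.
s converges to its nearest critical value 0 (a local min of the s-part); t converges to 1. The iterate converges to (0, 1).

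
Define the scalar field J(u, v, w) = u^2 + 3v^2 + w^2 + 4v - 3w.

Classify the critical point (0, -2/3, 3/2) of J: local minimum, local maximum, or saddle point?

local minimum

The Hessian is constant: H = [[2, 0, 0], [0, 6, 0], [0, 0, 2]].
Leading principal minors: Δ₁ = 2, Δ₂ = 12, Δ₃ = 24.
All leading minors are positive, so H is positive definite: a local minimum.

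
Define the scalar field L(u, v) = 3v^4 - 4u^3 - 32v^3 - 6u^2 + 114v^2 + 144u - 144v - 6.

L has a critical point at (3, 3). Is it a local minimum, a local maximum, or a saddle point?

The mixed partial ∂²L/∂u∂v is 0, so the Hessian at any point is diag(L_uu, L_vv) = diag(-12(2u + 1), 12(3v^2 - 16v + 19)).
At (3, 3): H = diag(-84, -24).
Both eigenvalues are negative, so H is negative definite: a local maximum.

local maximum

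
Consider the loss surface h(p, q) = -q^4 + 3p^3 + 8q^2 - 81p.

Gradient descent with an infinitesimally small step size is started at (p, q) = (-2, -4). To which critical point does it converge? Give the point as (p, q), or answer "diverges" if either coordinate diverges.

diverges

h is separable, so gradient descent decouples: p follows -∂h/∂p, q follows -∂h/∂q.
∂h/∂p = 9(p - 3)(p + 3); at p=-2 this is -45, so p increases.
∂h/∂q = -4q(q - 2)(q + 2); at q=-4 this is 192, so q decreases.
The q-coordinate has no critical point in that direction and runs off to infinity.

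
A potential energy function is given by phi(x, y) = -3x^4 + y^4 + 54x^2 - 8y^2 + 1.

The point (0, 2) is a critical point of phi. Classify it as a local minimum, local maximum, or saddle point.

The mixed partial ∂²phi/∂x∂y is 0, so the Hessian at any point is diag(phi_xx, phi_yy) = diag(36(-x^2 + 3), 4(3y^2 - 4)).
At (0, 2): H = diag(108, 32).
Both eigenvalues are positive, so H is positive definite: a local minimum.

local minimum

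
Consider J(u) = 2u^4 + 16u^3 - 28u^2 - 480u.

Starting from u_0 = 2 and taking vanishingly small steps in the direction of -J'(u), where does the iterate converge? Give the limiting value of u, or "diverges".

J'(u) = 8(u - 3)(u + 4)(u + 5), so J'(2) = -336.
Gradient descent moves in the -J' direction, i.e. u is increasing.
The nearest critical point in that direction is u = 3, where J'' = 448 > 0 (a local minimum). The iterate converges there.

3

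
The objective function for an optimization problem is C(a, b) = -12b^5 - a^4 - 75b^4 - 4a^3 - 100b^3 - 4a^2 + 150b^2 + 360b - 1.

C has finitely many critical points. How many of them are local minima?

2

C separates as a function of a plus a function of b, so ∇C=0 decouples.
∂C/∂a = -4a(a + 1)(a + 2) = 0 at a ∈ {-2, -1, 0}; ∂C/∂b = -60(b - 1)(b + 1)(b + 2)(b + 3) = 0 at b ∈ {-3, -2, -1, 1}.
The Hessian is diagonal: diag(C_aa, C_bb). Second derivatives: C_aa(-2)=-8, C_aa(-1)=4, C_aa(0)=-8; C_bb(-3)=480, C_bb(-2)=-180, C_bb(-1)=240, C_bb(1)=-1440.
Local minima occur where both diagonal entries positive: (-1, -3), (-1, -1). Count: 2.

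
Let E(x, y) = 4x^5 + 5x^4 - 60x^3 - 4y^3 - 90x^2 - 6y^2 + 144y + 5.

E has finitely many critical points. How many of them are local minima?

2

E separates as a function of x plus a function of y, so ∇E=0 decouples.
∂E/∂x = 20x(x - 3)(x + 1)(x + 3) = 0 at x ∈ {-3, -1, 0, 3}; ∂E/∂y = -12(y - 3)(y + 4) = 0 at y ∈ {-4, 3}.
The Hessian is diagonal: diag(E_xx, E_yy). Second derivatives: E_xx(-3)=-720, E_xx(-1)=160, E_xx(0)=-180, E_xx(3)=1440; E_yy(-4)=84, E_yy(3)=-84.
Local minima occur where both diagonal entries positive: (-1, -4), (3, -4). Count: 2.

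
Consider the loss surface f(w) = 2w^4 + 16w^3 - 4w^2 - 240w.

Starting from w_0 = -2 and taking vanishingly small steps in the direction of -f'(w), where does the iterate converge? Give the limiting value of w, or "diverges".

f'(w) = 8(w - 2)(w + 3)(w + 5), so f'(-2) = -96.
Gradient descent moves in the -f' direction, i.e. w is increasing.
The nearest critical point in that direction is w = 2, where f'' = 280 > 0 (a local minimum). The iterate converges there.

2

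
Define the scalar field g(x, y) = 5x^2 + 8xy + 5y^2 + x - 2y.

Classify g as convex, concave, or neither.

g is quadratic, so its Hessian is the constant matrix H = [[10, 8], [8, 10]].
det(H) = 36, tr(H) = 20.
det(H) > 0 and tr(H) > 0, so H is positive definite everywhere: convex.

convex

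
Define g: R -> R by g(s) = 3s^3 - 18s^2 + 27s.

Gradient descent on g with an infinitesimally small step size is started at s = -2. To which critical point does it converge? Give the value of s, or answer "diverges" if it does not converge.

g'(s) = 9(s - 3)(s - 1), so g'(-2) = 135.
Gradient descent moves in the -g' direction, i.e. s is decreasing.
There is no critical point below s=-2, and g' keeps the same sign, so the iterate runs off to −∞.

diverges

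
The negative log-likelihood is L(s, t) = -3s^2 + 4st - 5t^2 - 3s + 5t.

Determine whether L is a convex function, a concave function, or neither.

concave

L is quadratic, so its Hessian is the constant matrix H = [[-6, 4], [4, -10]].
det(H) = 44, tr(H) = -16.
det(H) > 0 and tr(H) < 0, so H is negative definite everywhere: concave.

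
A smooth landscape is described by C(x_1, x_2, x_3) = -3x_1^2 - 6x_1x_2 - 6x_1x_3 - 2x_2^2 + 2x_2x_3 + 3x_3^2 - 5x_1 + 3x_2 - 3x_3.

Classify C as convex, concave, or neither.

C is quadratic, so its Hessian is the constant matrix H = [[-6, -6, -6], [-6, -4, 2], [-6, 2, 6]].
Leading principal minors: -6, -12, 240.
Neither pattern holds ⇒ H is indefinite ⇒ neither convex nor concave.

neither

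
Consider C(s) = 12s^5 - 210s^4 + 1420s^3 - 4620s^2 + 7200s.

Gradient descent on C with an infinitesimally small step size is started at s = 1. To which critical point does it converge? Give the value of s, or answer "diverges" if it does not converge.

C'(s) = 60(s - 5)(s - 4)(s - 3)(s - 2), so C'(1) = 1440.
Gradient descent moves in the -C' direction, i.e. s is decreasing.
There is no critical point below s=1, and C' keeps the same sign, so the iterate runs off to −∞.

diverges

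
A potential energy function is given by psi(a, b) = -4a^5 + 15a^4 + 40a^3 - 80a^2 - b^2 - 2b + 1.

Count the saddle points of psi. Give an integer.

psi separates as a function of a plus a function of b, so ∇psi=0 decouples.
∂psi/∂a = -20a(a - 4)(a - 1)(a + 2) = 0 at a ∈ {-2, 0, 1, 4}; ∂psi/∂b = -2(b + 1) = 0 at b ∈ {-1}.
The Hessian is diagonal: diag(psi_aa, psi_bb). Second derivatives: psi_aa(-2)=720, psi_aa(0)=-160, psi_aa(1)=180, psi_aa(4)=-1440; psi_bb(-1)=-2.
Saddle points occur where the two diagonal entries have opposite signs: (-2, -1), (1, -1). Count: 2.

2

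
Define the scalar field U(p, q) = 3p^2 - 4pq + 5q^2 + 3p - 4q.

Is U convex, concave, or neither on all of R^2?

U is quadratic, so its Hessian is the constant matrix H = [[6, -4], [-4, 10]].
det(H) = 44, tr(H) = 16.
det(H) > 0 and tr(H) > 0, so H is positive definite everywhere: convex.

convex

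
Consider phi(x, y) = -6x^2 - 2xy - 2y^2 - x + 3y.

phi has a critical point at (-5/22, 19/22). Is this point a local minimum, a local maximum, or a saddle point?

local maximum

The Hessian of phi is constant: H = [[-12, -2], [-2, -4]].
det(H) = (-12)·(-4) − (-2)² = 44.
det(H) > 0 and tr(H) = -16 < 0, so H is negative definite and the point is a local maximum.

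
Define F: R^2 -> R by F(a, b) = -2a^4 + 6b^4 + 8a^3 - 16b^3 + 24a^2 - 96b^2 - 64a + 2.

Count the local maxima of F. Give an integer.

F separates as a function of a plus a function of b, so ∇F=0 decouples.
∂F/∂a = -8(a - 4)(a - 1)(a + 2) = 0 at a ∈ {-2, 1, 4}; ∂F/∂b = 24b(b - 4)(b + 2) = 0 at b ∈ {-2, 0, 4}.
The Hessian is diagonal: diag(F_aa, F_bb). Second derivatives: F_aa(-2)=-144, F_aa(1)=72, F_aa(4)=-144; F_bb(-2)=288, F_bb(0)=-192, F_bb(4)=576.
Local maxima occur where both diagonal entries negative: (-2, 0), (4, 0). Count: 2.

2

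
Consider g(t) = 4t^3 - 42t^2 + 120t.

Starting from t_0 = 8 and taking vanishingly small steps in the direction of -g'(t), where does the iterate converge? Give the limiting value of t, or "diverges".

g'(t) = 12(t - 5)(t - 2), so g'(8) = 216.
Gradient descent moves in the -g' direction, i.e. t is decreasing.
The nearest critical point in that direction is t = 5, where g'' = 36 > 0 (a local minimum). The iterate converges there.

5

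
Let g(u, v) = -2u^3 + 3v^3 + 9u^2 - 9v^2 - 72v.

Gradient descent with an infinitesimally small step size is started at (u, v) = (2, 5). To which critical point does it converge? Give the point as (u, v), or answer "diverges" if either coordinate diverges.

(0, 4)

g is separable, so gradient descent decouples: u follows -∂g/∂u, v follows -∂g/∂v.
∂g/∂u = -6u(u - 3); at u=2 this is 12, so u decreases.
∂g/∂v = 9(v - 4)(v + 2); at v=5 this is 63, so v decreases.
u converges to its nearest critical value 0 (a local min of the u-part); v converges to 4. The iterate converges to (0, 4).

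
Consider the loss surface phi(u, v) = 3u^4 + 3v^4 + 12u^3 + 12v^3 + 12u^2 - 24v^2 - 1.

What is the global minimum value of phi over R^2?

phi(u,v) separates as P(u) + Q(v) − 1, so its minimum is min P + min Q − 1.
P'(u) = 12u(u + 1)(u + 2) vanishes at u ∈ {-2, -1, 0}; Q'(v) = 12v(v - 1)(v + 4) vanishes at v ∈ {-4, 0, 1}.
Local minima of P (where P''>0): P(-2)=0, P(0)=0. Local minima of Q: Q(-4)=-384, Q(1)=-9.
So the global minimum of phi is P(-2) + Q(-4) − 1 = 0 − 384 − 1 = -385, attained at (-2, -4).

-385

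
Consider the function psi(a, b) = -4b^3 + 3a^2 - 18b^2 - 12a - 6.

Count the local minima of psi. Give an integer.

1

psi separates as a function of a plus a function of b, so ∇psi=0 decouples.
∂psi/∂a = 6(a - 2) = 0 at a ∈ {2}; ∂psi/∂b = -12b(b + 3) = 0 at b ∈ {-3, 0}.
The Hessian is diagonal: diag(psi_aa, psi_bb). Second derivatives: psi_aa(2)=6; psi_bb(-3)=36, psi_bb(0)=-36.
Local minima occur where both diagonal entries positive: (2, -3). Count: 1.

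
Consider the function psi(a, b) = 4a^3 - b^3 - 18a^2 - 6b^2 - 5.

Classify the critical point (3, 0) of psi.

saddle point

The mixed partial ∂²psi/∂a∂b is 0, so the Hessian at any point is diag(psi_aa, psi_bb) = diag(12(2a - 3), -6(b + 2)).
At (3, 0): H = diag(36, -12).
The eigenvalues have opposite signs, so H is indefinite: a saddle point.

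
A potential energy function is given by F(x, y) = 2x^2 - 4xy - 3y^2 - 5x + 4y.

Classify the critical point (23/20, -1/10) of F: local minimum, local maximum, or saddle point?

saddle point

The Hessian of F is constant: H = [[4, -4], [-4, -6]].
det(H) = 4·(-6) − (-4)² = -40.
Since det(H) < 0, H is indefinite and the critical point is a saddle point.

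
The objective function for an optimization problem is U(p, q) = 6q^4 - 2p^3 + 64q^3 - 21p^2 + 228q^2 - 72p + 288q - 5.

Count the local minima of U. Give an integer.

U separates as a function of p plus a function of q, so ∇U=0 decouples.
∂U/∂p = -6(p + 3)(p + 4) = 0 at p ∈ {-4, -3}; ∂U/∂q = 24(q + 1)(q + 3)(q + 4) = 0 at q ∈ {-4, -3, -1}.
The Hessian is diagonal: diag(U_pp, U_qq). Second derivatives: U_pp(-4)=6, U_pp(-3)=-6; U_qq(-4)=72, U_qq(-3)=-48, U_qq(-1)=144.
Local minima occur where both diagonal entries positive: (-4, -4), (-4, -1). Count: 2.

2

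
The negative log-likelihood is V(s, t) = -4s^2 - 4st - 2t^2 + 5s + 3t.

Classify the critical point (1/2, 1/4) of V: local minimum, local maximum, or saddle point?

The Hessian of V is constant: H = [[-8, -4], [-4, -4]].
det(H) = (-8)·(-4) − (-4)² = 16.
det(H) > 0 and tr(H) = -12 < 0, so H is negative definite and the point is a local maximum.

local maximum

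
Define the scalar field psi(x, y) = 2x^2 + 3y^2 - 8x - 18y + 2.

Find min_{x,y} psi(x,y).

psi(x,y) separates as P(x) + Q(y) + 2, so its minimum is min P + min Q + 2.
P'(x) = 4x - 8 vanishes at x ∈ {2}; Q'(y) = 6y - 18 vanishes at y ∈ {3}.
Local minima of P (where P''>0): P(2)=-8. Local minima of Q: Q(3)=-27.
So the global minimum of psi is P(2) + Q(3) + 2 = -8 − 27 + 2 = -33, attained at (2, 3).

-33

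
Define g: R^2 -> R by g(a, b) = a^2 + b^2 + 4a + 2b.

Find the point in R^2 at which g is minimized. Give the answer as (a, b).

(-2, -1)

g(a,b) separates as P(a) + Q(b), so its minimum is min P + min Q.
P'(a) = 2a + 4 vanishes at a ∈ {-2}; Q'(b) = 2b + 2 vanishes at b ∈ {-1}.
Local minima of P (where P''>0): P(-2)=-4. Local minima of Q: Q(-1)=-1.
So the global minimum of g is P(-2) + Q(-1) = -4 − 1 = -5, attained at (-2, -1).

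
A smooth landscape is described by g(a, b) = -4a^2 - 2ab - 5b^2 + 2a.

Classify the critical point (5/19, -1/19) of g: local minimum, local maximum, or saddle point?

The Hessian of g is constant: H = [[-8, -2], [-2, -10]].
det(H) = (-8)·(-10) − (-2)² = 76.
det(H) > 0 and tr(H) = -18 < 0, so H is negative definite and the point is a local maximum.

local maximum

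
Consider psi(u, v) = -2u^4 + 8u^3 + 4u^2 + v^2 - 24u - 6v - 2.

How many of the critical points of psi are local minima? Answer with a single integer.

1

psi separates as a function of u plus a function of v, so ∇psi=0 decouples.
∂psi/∂u = -8(u - 3)(u - 1)(u + 1) = 0 at u ∈ {-1, 1, 3}; ∂psi/∂v = 2(v - 3) = 0 at v ∈ {3}.
The Hessian is diagonal: diag(psi_uu, psi_vv). Second derivatives: psi_uu(-1)=-64, psi_uu(1)=32, psi_uu(3)=-64; psi_vv(3)=2.
Local minima occur where both diagonal entries positive: (1, 3). Count: 1.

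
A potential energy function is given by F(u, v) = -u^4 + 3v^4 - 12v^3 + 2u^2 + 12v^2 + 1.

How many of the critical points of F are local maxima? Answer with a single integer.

2

F separates as a function of u plus a function of v, so ∇F=0 decouples.
∂F/∂u = -4u(u - 1)(u + 1) = 0 at u ∈ {-1, 0, 1}; ∂F/∂v = 12v(v - 2)(v - 1) = 0 at v ∈ {0, 1, 2}.
The Hessian is diagonal: diag(F_uu, F_vv). Second derivatives: F_uu(-1)=-8, F_uu(0)=4, F_uu(1)=-8; F_vv(0)=24, F_vv(1)=-12, F_vv(2)=24.
Local maxima occur where both diagonal entries negative: (-1, 1), (1, 1). Count: 2.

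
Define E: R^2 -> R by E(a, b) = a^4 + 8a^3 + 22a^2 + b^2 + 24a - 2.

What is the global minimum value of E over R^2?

E(a,b) separates as P(a) + Q(b) − 2, so its minimum is min P + min Q − 2.
P'(a) = 4(a + 1)(a + 2)(a + 3) vanishes at a ∈ {-3, -2, -1}; Q'(b) = 2b vanishes at b ∈ {0}.
Local minima of P (where P''>0): P(-3)=-9, P(-1)=-9. Local minima of Q: Q(0)=0.
So the global minimum of E is P(-3) + Q(0) − 2 = -9 + 0 − 2 = -11, attained at (-3, 0).

-11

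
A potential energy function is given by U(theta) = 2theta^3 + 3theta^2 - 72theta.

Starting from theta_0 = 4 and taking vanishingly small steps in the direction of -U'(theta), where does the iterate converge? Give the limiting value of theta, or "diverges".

U'(theta) = 6(theta - 3)(theta + 4), so U'(4) = 48.
Gradient descent moves in the -U' direction, i.e. theta is decreasing.
The nearest critical point in that direction is theta = 3, where U'' = 42 > 0 (a local minimum). The iterate converges there.

3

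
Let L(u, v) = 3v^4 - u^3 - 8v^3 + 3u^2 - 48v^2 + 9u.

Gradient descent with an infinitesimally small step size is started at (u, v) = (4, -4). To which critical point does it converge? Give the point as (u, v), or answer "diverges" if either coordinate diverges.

L is separable, so gradient descent decouples: u follows -∂L/∂u, v follows -∂L/∂v.
∂L/∂u = -3(u - 3)(u + 1); at u=4 this is -15, so u increases.
∂L/∂v = 12v(v - 4)(v + 2); at v=-4 this is -768, so v increases.
The u-coordinate has no critical point in that direction and runs off to infinity.

diverges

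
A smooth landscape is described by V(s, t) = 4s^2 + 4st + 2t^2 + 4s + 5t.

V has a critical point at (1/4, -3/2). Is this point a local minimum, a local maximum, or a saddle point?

local minimum

The Hessian of V is constant: H = [[8, 4], [4, 4]].
det(H) = 8·4 − 4² = 16.
det(H) > 0 and tr(H) = 12 > 0, so H is positive definite and the point is a local minimum.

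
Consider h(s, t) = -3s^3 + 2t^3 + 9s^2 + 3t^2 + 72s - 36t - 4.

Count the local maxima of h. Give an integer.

h separates as a function of s plus a function of t, so ∇h=0 decouples.
∂h/∂s = -9(s - 4)(s + 2) = 0 at s ∈ {-2, 4}; ∂h/∂t = 6(t - 2)(t + 3) = 0 at t ∈ {-3, 2}.
The Hessian is diagonal: diag(h_ss, h_tt). Second derivatives: h_ss(-2)=54, h_ss(4)=-54; h_tt(-3)=-30, h_tt(2)=30.
Local maxima occur where both diagonal entries negative: (4, -3). Count: 1.

1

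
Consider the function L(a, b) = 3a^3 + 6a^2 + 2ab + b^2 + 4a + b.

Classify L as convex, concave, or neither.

neither

The term 3a^3 is cubic, so the Hessian is not constant.
∂²L/∂a² = 18a + 12, which takes both signs as a varies (negative for sufficiently negative a). A diagonal entry of the Hessian changing sign means the Hessian is neither positive- nor negative-semidefinite on all of R^2.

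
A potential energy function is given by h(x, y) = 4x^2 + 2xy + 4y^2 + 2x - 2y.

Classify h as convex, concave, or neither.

convex

h is quadratic, so its Hessian is the constant matrix H = [[8, 2], [2, 8]].
det(H) = 60, tr(H) = 16.
det(H) > 0 and tr(H) > 0, so H is positive definite everywhere: convex.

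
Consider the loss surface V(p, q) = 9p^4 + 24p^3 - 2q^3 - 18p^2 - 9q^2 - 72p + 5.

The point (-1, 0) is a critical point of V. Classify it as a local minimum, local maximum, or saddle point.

local maximum

The mixed partial ∂²V/∂p∂q is 0, so the Hessian at any point is diag(V_pp, V_qq) = diag(36(3p^2 + 4p - 1), -6(2q + 3)).
At (-1, 0): H = diag(-72, -18).
Both eigenvalues are negative, so H is negative definite: a local maximum.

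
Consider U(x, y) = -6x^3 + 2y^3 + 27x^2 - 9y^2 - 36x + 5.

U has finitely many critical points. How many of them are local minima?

1

U separates as a function of x plus a function of y, so ∇U=0 decouples.
∂U/∂x = -18(x - 2)(x - 1) = 0 at x ∈ {1, 2}; ∂U/∂y = 6y(y - 3) = 0 at y ∈ {0, 3}.
The Hessian is diagonal: diag(U_xx, U_yy). Second derivatives: U_xx(1)=18, U_xx(2)=-18; U_yy(0)=-18, U_yy(3)=18.
Local minima occur where both diagonal entries positive: (1, 3). Count: 1.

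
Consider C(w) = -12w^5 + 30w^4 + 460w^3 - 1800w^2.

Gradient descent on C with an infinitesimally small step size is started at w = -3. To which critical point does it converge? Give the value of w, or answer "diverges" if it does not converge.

C'(w) = -60w(w - 4)(w - 3)(w + 5), so C'(-3) = 15120.
Gradient descent moves in the -C' direction, i.e. w is decreasing.
The nearest critical point in that direction is w = -5, where C'' = 21600 > 0 (a local minimum). The iterate converges there.

-5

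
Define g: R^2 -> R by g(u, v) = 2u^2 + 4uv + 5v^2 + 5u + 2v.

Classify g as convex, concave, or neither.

g is quadratic, so its Hessian is the constant matrix H = [[4, 4], [4, 10]].
det(H) = 24, tr(H) = 14.
det(H) > 0 and tr(H) > 0, so H is positive definite everywhere: convex.

convex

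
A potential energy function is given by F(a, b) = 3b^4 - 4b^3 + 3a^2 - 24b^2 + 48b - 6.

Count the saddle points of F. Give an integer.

1

F separates as a function of a plus a function of b, so ∇F=0 decouples.
∂F/∂a = 6a = 0 at a ∈ {0}; ∂F/∂b = 12(b - 2)(b - 1)(b + 2) = 0 at b ∈ {-2, 1, 2}.
The Hessian is diagonal: diag(F_aa, F_bb). Second derivatives: F_aa(0)=6; F_bb(-2)=144, F_bb(1)=-36, F_bb(2)=48.
Saddle points occur where the two diagonal entries have opposite signs: (0, 1). Count: 1.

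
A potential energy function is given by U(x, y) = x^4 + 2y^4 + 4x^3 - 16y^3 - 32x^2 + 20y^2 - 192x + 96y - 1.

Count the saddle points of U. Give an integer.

4

U separates as a function of x plus a function of y, so ∇U=0 decouples.
∂U/∂x = 4(x - 4)(x + 3)(x + 4) = 0 at x ∈ {-4, -3, 4}; ∂U/∂y = 8(y - 4)(y - 3)(y + 1) = 0 at y ∈ {-1, 3, 4}.
The Hessian is diagonal: diag(U_xx, U_yy). Second derivatives: U_xx(-4)=32, U_xx(-3)=-28, U_xx(4)=224; U_yy(-1)=160, U_yy(3)=-32, U_yy(4)=40.
Saddle points occur where the two diagonal entries have opposite signs: (-4, 3), (-3, -1), (-3, 4), (4, 3). Count: 4.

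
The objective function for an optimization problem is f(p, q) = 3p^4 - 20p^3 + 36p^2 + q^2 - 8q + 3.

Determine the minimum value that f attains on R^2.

-13

f(p,q) separates as A(p) + B(q) + 3, so its minimum is min A + min B + 3.
A'(p) = 12p(p - 3)(p - 2) vanishes at p ∈ {0, 2, 3}; B'(q) = 2q - 8 vanishes at q ∈ {4}.
Local minima of A (where A''>0): A(0)=0, A(3)=27. Local minima of B: B(4)=-16.
So the global minimum of f is A(0) + B(4) + 3 = 0 − 16 + 3 = -13, attained at (0, 4).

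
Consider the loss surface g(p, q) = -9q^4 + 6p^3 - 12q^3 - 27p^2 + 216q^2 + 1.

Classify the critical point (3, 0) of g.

local minimum

The mixed partial ∂²g/∂p∂q is 0, so the Hessian at any point is diag(g_pp, g_qq) = diag(18(2p - 3), 36(-3q^2 - 2q + 12)).
At (3, 0): H = diag(54, 432).
Both eigenvalues are positive, so H is positive definite: a local minimum.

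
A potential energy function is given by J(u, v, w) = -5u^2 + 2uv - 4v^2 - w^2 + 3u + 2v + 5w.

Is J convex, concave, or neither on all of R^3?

concave

J is quadratic, so its Hessian is the constant matrix H = [[-10, 2, 0], [2, -8, 0], [0, 0, -2]].
Leading principal minors: -10, 76, -152.
Signs alternate −, +, − ⇒ H ≺ 0 ⇒ concave.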